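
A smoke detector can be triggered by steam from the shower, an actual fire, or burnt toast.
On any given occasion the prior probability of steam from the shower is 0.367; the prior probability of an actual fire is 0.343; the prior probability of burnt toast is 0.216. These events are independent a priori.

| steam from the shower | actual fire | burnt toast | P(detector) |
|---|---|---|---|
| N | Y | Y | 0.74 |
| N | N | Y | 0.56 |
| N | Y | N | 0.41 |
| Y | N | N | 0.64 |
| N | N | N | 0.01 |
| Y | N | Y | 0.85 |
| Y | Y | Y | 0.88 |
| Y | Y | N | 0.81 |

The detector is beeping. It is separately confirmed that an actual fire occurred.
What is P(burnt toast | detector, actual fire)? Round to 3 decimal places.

For the numerator, keep only burnt toast=true terms: 0.101179 + 0.069759 = 0.170938
Denominator P(detector | actual fire): 0.41×0.633×0.784 + 0.74×0.633×0.216 + 0.81×0.367×0.784 + 0.88×0.367×0.216 = 0.607470
Posterior = 0.170938 / 0.607470 ≈ 0.281

P(burnt toast | detector, actual fire) ≈ 0.281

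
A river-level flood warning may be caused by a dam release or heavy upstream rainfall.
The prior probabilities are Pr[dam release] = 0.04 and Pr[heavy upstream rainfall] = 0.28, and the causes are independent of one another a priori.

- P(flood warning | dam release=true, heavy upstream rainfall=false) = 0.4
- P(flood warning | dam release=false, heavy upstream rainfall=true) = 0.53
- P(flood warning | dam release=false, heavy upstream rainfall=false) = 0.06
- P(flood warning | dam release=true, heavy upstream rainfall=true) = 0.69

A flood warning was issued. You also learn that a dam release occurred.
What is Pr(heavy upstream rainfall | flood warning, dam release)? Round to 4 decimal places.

Sum P(flood warning|·) weighted by the priors over both values of heavy upstream rainfall:
  P(flood warning | dam release) = 0.4·0.72 + 0.69·0.28
        = 0.288000 + 0.193200 = 0.481200
Keeping only the heavy upstream rainfall-present terms gives 0.193200, so
  P(heavy upstream rainfall | flood warning, dam release) = 0.193200 / 0.481200 ≈ 0.4015

Pr(heavy upstream rainfall | flood warning, dam release) ≈ 0.4015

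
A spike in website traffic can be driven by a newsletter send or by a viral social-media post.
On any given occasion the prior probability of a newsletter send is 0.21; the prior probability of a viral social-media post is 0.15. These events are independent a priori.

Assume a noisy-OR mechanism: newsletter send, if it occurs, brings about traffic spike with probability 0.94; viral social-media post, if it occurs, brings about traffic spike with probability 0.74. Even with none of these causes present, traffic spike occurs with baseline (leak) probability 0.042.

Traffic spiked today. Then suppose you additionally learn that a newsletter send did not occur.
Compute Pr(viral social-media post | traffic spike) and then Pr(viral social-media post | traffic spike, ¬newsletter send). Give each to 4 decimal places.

Pr(viral social-media post | traffic spike) ≈ 0.3792; Pr(viral social-media post | traffic spike, ¬newsletter send) ≈ 0.7593

Under noisy-OR, P(traffic spike | causes) = 1 − (1−0.042)·∏(1−qᵢ) over the active causes.
By total probability over the 4 (newsletter send, viral social-media post) configurations:
  P(traffic spike) = 0.042·0.79·0.85 + 0.75092·0.79·0.15 + 0.94252·0.21·0.85 + 0.985055·0.21·0.15
        = 0.028203 + 0.088984 + 0.168240 + 0.031029 = 0.316456
The terms with viral social-media post present sum to 0.120013, so
  P(viral social-media post | traffic spike) = 0.120013 / 0.316456 ≈ 0.3792

With the extra evidence:
Weight on viral social-media post=true, given the evidence: 0.75092*0.15 = 0.112638
The normalizing constant is 0.042*0.85 + 0.75092*0.15 = 0.148338
Posterior = 0.112638 / 0.148338 ≈ 0.7593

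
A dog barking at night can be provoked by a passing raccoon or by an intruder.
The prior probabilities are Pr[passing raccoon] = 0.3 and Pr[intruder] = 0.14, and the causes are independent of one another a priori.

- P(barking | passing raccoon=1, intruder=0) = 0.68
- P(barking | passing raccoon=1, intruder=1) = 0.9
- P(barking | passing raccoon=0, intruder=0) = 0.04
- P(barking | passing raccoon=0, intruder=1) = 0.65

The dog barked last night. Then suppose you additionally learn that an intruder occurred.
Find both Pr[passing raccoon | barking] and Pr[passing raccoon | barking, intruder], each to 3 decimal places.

Pr[passing raccoon | barking] ≈ 0.708; Pr[passing raccoon | barking, intruder] ≈ 0.372

By total probability over the 4 (passing raccoon, intruder) configurations:
  P(barking) = 0.04·0.7·0.86 + 0.65·0.7·0.14 + 0.68·0.3·0.86 + 0.9·0.3·0.14
        = 0.024080 + 0.063700 + 0.175440 + 0.037800 = 0.301020
The terms with passing raccoon present sum to 0.213240, so
  P(passing raccoon | barking) = 0.213240 / 0.301020 ≈ 0.708

With the extra evidence:
Enumerate both values of passing raccoon and weight by the priors:
  P(barking | intruder) = 0.65·0.7 + 0.9·0.3
        = 0.455000 + 0.270000 = 0.725000
The terms with passing raccoon present sum to 0.270000, so
  P(passing raccoon | barking, intruder) = 0.270000 / 0.725000 ≈ 0.372
This is intercausal reasoning (explaining away): once intruder accounts for the barking, passing raccoon becomes less likely.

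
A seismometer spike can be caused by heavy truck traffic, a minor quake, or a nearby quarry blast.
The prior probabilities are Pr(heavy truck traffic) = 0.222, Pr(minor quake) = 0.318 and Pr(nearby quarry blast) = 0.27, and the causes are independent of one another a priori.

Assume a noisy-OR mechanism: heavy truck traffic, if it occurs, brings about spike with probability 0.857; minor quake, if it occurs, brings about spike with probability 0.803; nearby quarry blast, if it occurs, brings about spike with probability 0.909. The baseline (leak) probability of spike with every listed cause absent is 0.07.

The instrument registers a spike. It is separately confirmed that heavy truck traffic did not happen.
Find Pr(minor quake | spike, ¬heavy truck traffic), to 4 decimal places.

Under noisy-OR, P(spike | causes) = 1 − (1−0.07)·∏(1−qᵢ) over the active causes.
P(spike | ¬heavy truck traffic) = 0.07*0.682*0.73 + 0.91537*0.682*0.27 + 0.81679*0.318*0.73 + 0.983328*0.318*0.27 = 0.034850 + 0.168556 + 0.189610 + 0.084429 = 0.477445
The minor quake-present share is 0.189610 + 0.084429 = 0.274039.
Hence the posterior is 0.274039/0.477445 ≈ 0.5740.

Pr(minor quake | spike, ¬heavy truck traffic) ≈ 0.5740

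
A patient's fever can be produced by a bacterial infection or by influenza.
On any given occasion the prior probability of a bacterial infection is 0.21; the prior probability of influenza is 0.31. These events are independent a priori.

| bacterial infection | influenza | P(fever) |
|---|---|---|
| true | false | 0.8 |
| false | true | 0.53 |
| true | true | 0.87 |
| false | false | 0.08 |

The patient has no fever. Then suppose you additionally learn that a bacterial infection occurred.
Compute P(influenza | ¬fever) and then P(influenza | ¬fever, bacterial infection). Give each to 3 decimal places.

Enumerate the 4 (bacterial infection, influenza) configurations and weight by the priors:
  P(¬fever) = 0.92*0.79*0.69 + 0.47*0.79*0.31 + 0.2*0.21*0.69 + 0.13*0.21*0.31
        = 0.501492 + 0.115103 + 0.028980 + 0.008463 = 0.654038
Configurations with influenza contribute 0.123566, so
  P(influenza | ¬fever) = 0.123566 / 0.654038 ≈ 0.189

Now condition on the additional information:
For the numerator, keep only influenza=true terms: 0.13*0.31 = 0.040300
Denominator P(¬fever | bacterial infection): 0.2*0.69 + 0.13*0.31 = 0.178300
Posterior = 0.040300 / 0.178300 ≈ 0.226

P(influenza | ¬fever) ≈ 0.189; P(influenza | ¬fever, bacterial infection) ≈ 0.226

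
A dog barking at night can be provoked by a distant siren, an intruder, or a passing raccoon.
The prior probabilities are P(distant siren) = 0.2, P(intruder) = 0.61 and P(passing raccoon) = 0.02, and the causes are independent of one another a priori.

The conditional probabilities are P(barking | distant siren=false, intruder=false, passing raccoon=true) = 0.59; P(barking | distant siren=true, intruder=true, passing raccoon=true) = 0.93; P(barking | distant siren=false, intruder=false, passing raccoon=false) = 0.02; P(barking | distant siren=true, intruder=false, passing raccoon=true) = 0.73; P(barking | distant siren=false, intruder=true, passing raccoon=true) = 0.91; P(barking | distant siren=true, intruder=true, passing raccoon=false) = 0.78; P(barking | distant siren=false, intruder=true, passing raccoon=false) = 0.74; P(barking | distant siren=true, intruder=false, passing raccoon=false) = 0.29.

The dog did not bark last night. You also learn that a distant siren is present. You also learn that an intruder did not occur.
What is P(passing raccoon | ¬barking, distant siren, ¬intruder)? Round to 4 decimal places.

P(passing raccoon | ¬barking, distant siren, ¬intruder) ≈ 0.0077

P(¬barking | distant siren, ¬intruder) = 0.71×0.98 + 0.27×0.02 = 0.695800 + 0.005400 = 0.701200
Of this, 0.005400 comes from 0.27×0.02 (the passing raccoon=true cases).
Hence the posterior is 0.005400/0.701200 ≈ 0.0077.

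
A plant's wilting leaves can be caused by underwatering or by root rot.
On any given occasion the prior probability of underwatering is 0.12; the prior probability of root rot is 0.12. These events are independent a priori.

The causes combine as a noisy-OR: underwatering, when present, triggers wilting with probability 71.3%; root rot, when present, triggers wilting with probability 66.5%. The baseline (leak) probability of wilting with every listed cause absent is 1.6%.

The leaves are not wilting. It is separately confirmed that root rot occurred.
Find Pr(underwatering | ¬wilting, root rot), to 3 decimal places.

Pr(underwatering | ¬wilting, root rot) ≈ 0.038

Under noisy-OR, P(wilting | causes) = 1 − (1−0.016)·∏(1−qᵢ) over the active causes.
For the numerator, keep only underwatering=true terms: 0.094607·0.12 = 0.011353
The normalizing constant is 0.32964·0.88 + 0.094607·0.12 = 0.301436
Posterior = 0.011353 / 0.301436 ≈ 0.038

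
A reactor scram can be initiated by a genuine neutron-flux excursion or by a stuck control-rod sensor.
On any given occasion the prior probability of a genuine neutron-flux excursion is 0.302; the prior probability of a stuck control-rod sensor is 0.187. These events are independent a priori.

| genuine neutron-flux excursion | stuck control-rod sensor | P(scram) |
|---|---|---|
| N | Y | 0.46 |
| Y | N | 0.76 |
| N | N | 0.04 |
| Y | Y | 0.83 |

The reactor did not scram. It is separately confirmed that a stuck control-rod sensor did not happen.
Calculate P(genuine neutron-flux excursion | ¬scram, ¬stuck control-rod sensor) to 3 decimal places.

P(genuine neutron-flux excursion | ¬scram, ¬stuck control-rod sensor) ≈ 0.098

P(¬scram | ¬stuck control-rod sensor) = 0.96·0.698 + 0.24·0.302 = 0.670080 + 0.072480 = 0.742560
Of this, 0.072480 comes from 0.24·0.302 (the genuine neutron-flux excursion=true cases).
So P(genuine neutron-flux excursion | ¬scram, ¬stuck control-rod sensor) = 0.072480/0.742560 ≈ 0.098.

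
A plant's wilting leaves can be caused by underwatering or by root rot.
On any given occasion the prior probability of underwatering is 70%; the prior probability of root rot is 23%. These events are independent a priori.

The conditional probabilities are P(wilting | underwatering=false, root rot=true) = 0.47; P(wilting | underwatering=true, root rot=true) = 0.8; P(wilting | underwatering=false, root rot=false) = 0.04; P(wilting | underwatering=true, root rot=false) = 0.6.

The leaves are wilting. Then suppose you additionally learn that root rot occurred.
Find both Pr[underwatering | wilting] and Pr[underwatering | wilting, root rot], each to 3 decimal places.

For the numerator, keep only underwatering=true terms: 0.323400 + 0.128800 = 0.452200
Denominator P(wilting): 0.04×0.3×0.77 + 0.47×0.3×0.23 + 0.6×0.7×0.77 + 0.8×0.7×0.23 = 0.493870
P(underwatering | wilting) = 0.452200/0.493870 ≈ 0.916

With the extra evidence:
By total probability over both values of underwatering:
  P(wilting | root rot) = 0.47*0.3 + 0.8*0.7
        = 0.141000 + 0.560000 = 0.701000
Keeping only the underwatering-present terms gives 0.560000, so
  P(underwatering | wilting, root rot) = 0.560000 / 0.701000 ≈ 0.799
Conditioning on root rot lowers the posterior on underwatering: the classic explaining-away effect in a common-effect structure.

Pr[underwatering | wilting] ≈ 0.916; Pr[underwatering | wilting, root rot] ≈ 0.799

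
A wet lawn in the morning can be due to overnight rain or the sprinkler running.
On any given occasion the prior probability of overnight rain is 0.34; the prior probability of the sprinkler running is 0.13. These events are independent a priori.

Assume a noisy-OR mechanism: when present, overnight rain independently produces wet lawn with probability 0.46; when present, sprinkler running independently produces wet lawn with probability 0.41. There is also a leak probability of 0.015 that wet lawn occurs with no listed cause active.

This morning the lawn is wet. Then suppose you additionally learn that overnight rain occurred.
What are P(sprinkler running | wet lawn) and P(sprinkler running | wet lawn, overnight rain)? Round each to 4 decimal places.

P(sprinkler running | wet lawn) ≈ 0.3106; P(sprinkler running | wet lawn, overnight rain) ≈ 0.1797

Under noisy-OR, P(wet lawn | causes) = 1 − (1−0.015)·∏(1−qᵢ) over the active causes.
P(wet lawn) = 0.015·0.66·0.87 + 0.41885·0.66·0.13 + 0.4681·0.34·0.87 + 0.686179·0.34·0.13 = 0.008613 + 0.035937 + 0.138464 + 0.030329 = 0.213343
Of this, 0.066266 comes from 0.035937 + 0.030329 (the sprinkler running=true cases).
Hence the posterior is 0.066266/0.213343 ≈ 0.3106.

With the extra evidence:
Numerator (weight on configurations with sprinkler running): 0.686179·0.13 = 0.089203
The normalizing constant is 0.4681·0.87 + 0.686179·0.13 = 0.496450
P(sprinkler running | wet lawn, overnight rain) = 0.089203/0.496450 ≈ 0.1797
Conditioning on overnight rain lowers the posterior on sprinkler running: the classic explaining-away effect in a common-effect structure.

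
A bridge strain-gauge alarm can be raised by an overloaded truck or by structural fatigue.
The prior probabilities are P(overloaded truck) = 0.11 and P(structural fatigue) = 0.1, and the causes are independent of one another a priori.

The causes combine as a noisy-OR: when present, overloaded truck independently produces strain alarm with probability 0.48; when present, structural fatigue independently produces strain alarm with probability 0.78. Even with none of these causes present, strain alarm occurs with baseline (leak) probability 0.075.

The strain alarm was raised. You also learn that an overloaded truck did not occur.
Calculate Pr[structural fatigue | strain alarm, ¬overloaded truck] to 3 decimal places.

Under noisy-OR, P(strain alarm | causes) = 1 − (1−0.075)·∏(1−qᵢ) over the active causes.
P(strain alarm | ¬overloaded truck) = 0.075·0.9 + 0.7965·0.1 = 0.067500 + 0.079650 = 0.147150
Restricting to configurations with structural fatigue present: 0.7965·0.1 = 0.079650.
Hence the posterior is 0.079650/0.147150 ≈ 0.541.

Pr[structural fatigue | strain alarm, ¬overloaded truck] ≈ 0.541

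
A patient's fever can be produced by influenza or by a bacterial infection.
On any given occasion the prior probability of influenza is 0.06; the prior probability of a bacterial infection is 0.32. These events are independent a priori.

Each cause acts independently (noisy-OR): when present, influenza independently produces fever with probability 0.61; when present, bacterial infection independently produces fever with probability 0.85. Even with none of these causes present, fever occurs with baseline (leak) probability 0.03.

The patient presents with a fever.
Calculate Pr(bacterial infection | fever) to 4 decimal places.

Pr(bacterial infection | fever) ≈ 0.8607

Under noisy-OR, P(fever | causes) = 1 − (1−0.03)·∏(1−qᵢ) over the active causes.
Enumerate the 4 (influenza, bacterial infection) configurations and weight by the priors:
  P(fever) = 0.03×0.94×0.68 + 0.8545×0.94×0.32 + 0.6217×0.06×0.68 + 0.943255×0.06×0.32
        = 0.019176 + 0.257034 + 0.025365 + 0.018110 = 0.319685
Keeping only the bacterial infection-present terms gives 0.275144, so
  P(bacterial infection | fever) = 0.275144 / 0.319685 ≈ 0.8607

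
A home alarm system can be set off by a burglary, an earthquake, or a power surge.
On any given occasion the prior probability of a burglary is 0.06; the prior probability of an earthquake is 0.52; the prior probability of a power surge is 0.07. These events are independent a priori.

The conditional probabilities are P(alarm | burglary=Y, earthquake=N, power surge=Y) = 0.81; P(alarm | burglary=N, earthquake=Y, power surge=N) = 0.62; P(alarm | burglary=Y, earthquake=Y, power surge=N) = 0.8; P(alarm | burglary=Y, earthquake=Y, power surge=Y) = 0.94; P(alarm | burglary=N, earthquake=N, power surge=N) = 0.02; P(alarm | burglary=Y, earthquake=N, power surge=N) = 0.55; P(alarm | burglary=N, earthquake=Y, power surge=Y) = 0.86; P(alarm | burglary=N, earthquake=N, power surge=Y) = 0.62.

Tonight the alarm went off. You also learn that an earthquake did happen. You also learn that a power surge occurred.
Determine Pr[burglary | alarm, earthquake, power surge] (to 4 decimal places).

Pr[burglary | alarm, earthquake, power surge] ≈ 0.0652

Weight on burglary=true, given the evidence: 0.94×0.06 = 0.056400
The normalizing constant is 0.86×0.94 + 0.94×0.06 = 0.864800
P(burglary | alarm, earthquake, power surge) = 0.056400/0.864800 ≈ 0.0652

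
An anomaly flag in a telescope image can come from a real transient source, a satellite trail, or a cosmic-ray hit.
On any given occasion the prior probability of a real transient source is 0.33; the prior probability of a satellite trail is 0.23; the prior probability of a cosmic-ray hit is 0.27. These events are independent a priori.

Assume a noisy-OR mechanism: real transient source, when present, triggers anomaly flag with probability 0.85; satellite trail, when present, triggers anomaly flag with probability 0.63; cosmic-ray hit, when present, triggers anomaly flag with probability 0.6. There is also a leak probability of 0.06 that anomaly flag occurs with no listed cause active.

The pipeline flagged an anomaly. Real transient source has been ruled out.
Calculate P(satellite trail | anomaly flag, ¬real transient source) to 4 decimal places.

P(satellite trail | anomaly flag, ¬real transient source) ≈ 0.4992

Under noisy-OR, P(anomaly flag | causes) = 1 − (1−0.06)·∏(1−qᵢ) over the active causes.
By total probability over the 4 (satellite trail, cosmic-ray hit) configurations:
  P(anomaly flag | ¬real transient source) = 0.06×0.77×0.73 + 0.624×0.77×0.27 + 0.6522×0.23×0.73 + 0.86088×0.23×0.27
        = 0.033726 + 0.129730 + 0.109504 + 0.053461 = 0.326421
The terms with satellite trail present sum to 0.162965, so
  P(satellite trail | anomaly flag, ¬real transient source) = 0.162965 / 0.326421 ≈ 0.4992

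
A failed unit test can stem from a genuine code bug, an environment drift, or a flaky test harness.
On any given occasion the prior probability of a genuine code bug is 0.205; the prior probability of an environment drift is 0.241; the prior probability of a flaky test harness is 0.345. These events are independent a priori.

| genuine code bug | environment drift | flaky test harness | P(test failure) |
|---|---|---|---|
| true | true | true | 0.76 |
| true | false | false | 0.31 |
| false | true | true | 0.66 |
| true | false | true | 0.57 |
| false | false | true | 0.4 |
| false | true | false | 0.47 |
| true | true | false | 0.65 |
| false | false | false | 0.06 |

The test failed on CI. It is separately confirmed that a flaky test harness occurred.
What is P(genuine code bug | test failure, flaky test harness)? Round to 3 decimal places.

P(genuine code bug | test failure, flaky test harness) ≈ 0.256

P(test failure | flaky test harness) = 0.4*0.795*0.759 + 0.66*0.795*0.241 + 0.57*0.205*0.759 + 0.76*0.205*0.241 = 0.241362 + 0.126453 + 0.088689 + 0.037548 = 0.494052
The genuine code bug-present share is 0.088689 + 0.037548 = 0.126237.
So P(genuine code bug | test failure, flaky test harness) = 0.126237/0.494052 ≈ 0.256.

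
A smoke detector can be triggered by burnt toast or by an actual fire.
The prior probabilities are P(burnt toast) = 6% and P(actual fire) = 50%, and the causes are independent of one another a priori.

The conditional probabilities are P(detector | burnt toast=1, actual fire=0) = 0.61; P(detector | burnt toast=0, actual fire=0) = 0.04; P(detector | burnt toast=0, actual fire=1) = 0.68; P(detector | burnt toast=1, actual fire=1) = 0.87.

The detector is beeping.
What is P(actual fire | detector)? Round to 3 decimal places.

P(detector) = 0.04×0.94×0.5 + 0.68×0.94×0.5 + 0.61×0.06×0.5 + 0.87×0.06×0.5 = 0.018800 + 0.319600 + 0.018300 + 0.026100 = 0.382800
The actual fire-present share is 0.319600 + 0.026100 = 0.345700.
P(actual fire | detector) = 0.345700 / 0.382800 ≈ 0.903

P(actual fire | detector) ≈ 0.903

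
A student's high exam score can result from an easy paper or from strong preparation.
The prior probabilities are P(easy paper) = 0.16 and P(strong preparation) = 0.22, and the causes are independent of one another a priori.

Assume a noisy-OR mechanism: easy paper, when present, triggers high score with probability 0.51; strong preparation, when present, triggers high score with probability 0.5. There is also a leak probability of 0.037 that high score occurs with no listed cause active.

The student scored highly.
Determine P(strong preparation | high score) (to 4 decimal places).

P(strong preparation | high score) ≈ 0.5765

Under noisy-OR, P(high score | causes) = 1 − (1−0.037)·∏(1−qᵢ) over the active causes.
Weight on strong preparation=true, given the evidence: 0.095819 + 0.026895 = 0.122714
Normalizer over all consistent configurations: 0.037×0.84×0.78 + 0.5185×0.84×0.22 + 0.52813×0.16×0.78 + 0.764065×0.16×0.22 = 0.212867
Posterior = 0.122714 / 0.212867 ≈ 0.5765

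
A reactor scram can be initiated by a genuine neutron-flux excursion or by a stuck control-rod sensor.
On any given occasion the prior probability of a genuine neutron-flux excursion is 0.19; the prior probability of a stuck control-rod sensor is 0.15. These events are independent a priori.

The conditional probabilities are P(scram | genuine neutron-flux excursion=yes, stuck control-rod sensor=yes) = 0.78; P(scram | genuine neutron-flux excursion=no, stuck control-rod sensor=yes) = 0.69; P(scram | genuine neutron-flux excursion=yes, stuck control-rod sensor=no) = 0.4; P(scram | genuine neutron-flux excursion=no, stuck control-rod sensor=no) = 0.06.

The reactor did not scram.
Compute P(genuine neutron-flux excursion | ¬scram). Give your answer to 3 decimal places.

Numerator (weight on configurations with genuine neutron-flux excursion): 0.096900 + 0.006270 = 0.103170
Normalizer over all consistent configurations: 0.94·0.81·0.85 + 0.31·0.81·0.15 + 0.6·0.19·0.85 + 0.22·0.19·0.15 = 0.788025
Posterior = 0.103170 / 0.788025 ≈ 0.131

P(genuine neutron-flux excursion | ¬scram) ≈ 0.131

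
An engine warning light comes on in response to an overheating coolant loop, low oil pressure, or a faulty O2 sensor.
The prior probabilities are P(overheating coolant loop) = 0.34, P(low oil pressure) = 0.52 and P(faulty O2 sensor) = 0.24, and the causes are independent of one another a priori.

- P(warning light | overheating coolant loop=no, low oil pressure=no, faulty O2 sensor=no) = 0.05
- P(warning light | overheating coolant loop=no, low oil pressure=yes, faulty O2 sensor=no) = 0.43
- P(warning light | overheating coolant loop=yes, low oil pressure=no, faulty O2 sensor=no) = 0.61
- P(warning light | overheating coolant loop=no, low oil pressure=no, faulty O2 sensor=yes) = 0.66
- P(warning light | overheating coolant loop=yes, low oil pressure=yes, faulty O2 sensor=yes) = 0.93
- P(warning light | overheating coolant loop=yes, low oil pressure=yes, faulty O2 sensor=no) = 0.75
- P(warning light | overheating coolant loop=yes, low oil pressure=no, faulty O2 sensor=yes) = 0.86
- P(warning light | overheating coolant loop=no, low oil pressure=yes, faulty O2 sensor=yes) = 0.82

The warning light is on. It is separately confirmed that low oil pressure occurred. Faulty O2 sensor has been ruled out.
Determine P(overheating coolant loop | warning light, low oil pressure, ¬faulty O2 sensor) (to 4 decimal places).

Sum P(warning light|·) weighted by the priors over both values of overheating coolant loop:
  P(warning light | low oil pressure, ¬faulty O2 sensor) = 0.43×0.66 + 0.75×0.34
        = 0.283800 + 0.255000 = 0.538800
Configurations with overheating coolant loop contribute 0.255000, so
  P(overheating coolant loop | warning light, low oil pressure, ¬faulty O2 sensor) = 0.255000 / 0.538800 ≈ 0.4733

P(overheating coolant loop | warning light, low oil pressure, ¬faulty O2 sensor) ≈ 0.4733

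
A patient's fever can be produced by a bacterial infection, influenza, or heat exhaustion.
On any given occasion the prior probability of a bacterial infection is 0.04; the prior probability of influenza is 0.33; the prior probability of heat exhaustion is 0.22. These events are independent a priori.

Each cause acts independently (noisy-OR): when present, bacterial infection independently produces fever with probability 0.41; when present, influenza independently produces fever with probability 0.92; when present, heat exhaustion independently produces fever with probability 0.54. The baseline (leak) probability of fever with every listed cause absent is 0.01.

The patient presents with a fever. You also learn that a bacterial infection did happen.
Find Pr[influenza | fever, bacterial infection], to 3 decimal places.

Under noisy-OR, P(fever | causes) = 1 − (1−0.01)·∏(1−qᵢ) over the active causes.
By total probability over the 4 (influenza, heat exhaustion) configurations:
  P(fever | bacterial infection) = 0.4159×0.67×0.78 + 0.731314×0.67×0.22 + 0.953272×0.33×0.78 + 0.978505×0.33×0.22
        = 0.217349 + 0.107796 + 0.245372 + 0.071039 = 0.641556
The terms with influenza present sum to 0.316411, so
  P(influenza | fever, bacterial infection) = 0.316411 / 0.641556 ≈ 0.493

Pr[influenza | fever, bacterial infection] ≈ 0.493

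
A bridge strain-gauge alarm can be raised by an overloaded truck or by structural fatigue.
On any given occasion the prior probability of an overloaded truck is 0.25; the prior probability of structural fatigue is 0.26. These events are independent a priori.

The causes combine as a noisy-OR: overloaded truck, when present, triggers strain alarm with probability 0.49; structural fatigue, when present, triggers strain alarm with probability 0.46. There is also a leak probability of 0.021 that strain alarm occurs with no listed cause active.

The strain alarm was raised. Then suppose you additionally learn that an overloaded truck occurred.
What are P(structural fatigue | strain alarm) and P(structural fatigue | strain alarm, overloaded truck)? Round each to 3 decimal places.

P(structural fatigue | strain alarm) ≈ 0.572; P(structural fatigue | strain alarm, overloaded truck) ≈ 0.339

Under noisy-OR, P(strain alarm | causes) = 1 − (1−0.021)·∏(1−qᵢ) over the active causes.
P(strain alarm) = 0.021·0.75·0.74 + 0.47134·0.75·0.26 + 0.50071·0.25·0.74 + 0.730383·0.25·0.26 = 0.011655 + 0.091911 + 0.092631 + 0.047475 = 0.243672
Of this, 0.139386 comes from 0.091911 + 0.047475 (the structural fatigue=true cases).
Hence the posterior is 0.139386/0.243672 ≈ 0.572.

Now also conditioning on overloaded truck=true:
By total probability over both values of structural fatigue:
  P(strain alarm | overloaded truck) = 0.50071×0.74 + 0.730383×0.26
        = 0.370525 + 0.189900 = 0.560425
The terms with structural fatigue present sum to 0.189900, so
  P(structural fatigue | strain alarm, overloaded truck) = 0.189900 / 0.560425 ≈ 0.339
This is intercausal reasoning (explaining away): once overloaded truck accounts for the strain alarm, structural fatigue becomes less likely.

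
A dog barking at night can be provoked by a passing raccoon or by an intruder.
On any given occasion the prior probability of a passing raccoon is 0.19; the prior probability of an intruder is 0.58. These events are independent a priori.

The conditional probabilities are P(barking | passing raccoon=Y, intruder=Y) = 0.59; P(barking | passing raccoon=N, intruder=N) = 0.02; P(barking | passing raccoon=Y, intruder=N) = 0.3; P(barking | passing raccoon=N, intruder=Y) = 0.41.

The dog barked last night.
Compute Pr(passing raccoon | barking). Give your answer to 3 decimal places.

Pr(passing raccoon | barking) ≈ 0.308

For the numerator, keep only passing raccoon=true terms: 0.023940 + 0.065018 = 0.088958
Denominator P(barking): 0.02·0.81·0.42 + 0.41·0.81·0.58 + 0.3·0.19·0.42 + 0.59·0.19·0.58 = 0.288380
Posterior = 0.088958 / 0.288380 ≈ 0.308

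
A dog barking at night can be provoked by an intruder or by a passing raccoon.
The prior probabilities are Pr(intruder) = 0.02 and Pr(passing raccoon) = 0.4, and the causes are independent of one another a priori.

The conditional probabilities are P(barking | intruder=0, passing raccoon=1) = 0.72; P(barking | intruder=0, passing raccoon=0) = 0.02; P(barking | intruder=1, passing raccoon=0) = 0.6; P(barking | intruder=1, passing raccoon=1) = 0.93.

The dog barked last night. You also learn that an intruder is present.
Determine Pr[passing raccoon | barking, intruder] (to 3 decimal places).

P(barking | intruder) = 0.6*0.6 + 0.93*0.4 = 0.360000 + 0.372000 = 0.732000
Restricting to configurations with passing raccoon present: 0.93*0.4 = 0.372000.
P(passing raccoon | barking, intruder) = 0.372000 / 0.732000 ≈ 0.508

Pr[passing raccoon | barking, intruder] ≈ 0.508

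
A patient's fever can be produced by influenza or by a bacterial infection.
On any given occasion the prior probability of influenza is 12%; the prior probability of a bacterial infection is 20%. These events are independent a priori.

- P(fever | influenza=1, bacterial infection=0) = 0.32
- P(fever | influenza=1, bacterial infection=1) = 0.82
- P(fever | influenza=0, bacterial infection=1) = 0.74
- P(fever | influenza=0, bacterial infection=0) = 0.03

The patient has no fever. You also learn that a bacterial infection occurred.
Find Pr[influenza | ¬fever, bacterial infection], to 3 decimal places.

Pr[influenza | ¬fever, bacterial infection] ≈ 0.086

P(¬fever | bacterial infection) = 0.26×0.88 + 0.18×0.12 = 0.228800 + 0.021600 = 0.250400
Of this, 0.021600 comes from 0.18×0.12 (the influenza=true cases).
Hence the posterior is 0.021600/0.250400 ≈ 0.086.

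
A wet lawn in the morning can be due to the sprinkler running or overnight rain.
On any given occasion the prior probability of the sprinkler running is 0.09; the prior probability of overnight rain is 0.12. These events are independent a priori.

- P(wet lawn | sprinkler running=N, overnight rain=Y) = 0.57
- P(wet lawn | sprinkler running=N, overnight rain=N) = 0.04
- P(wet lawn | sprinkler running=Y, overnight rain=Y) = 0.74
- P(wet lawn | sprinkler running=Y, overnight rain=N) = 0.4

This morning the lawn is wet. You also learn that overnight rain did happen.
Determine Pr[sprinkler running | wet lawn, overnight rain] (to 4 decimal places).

Pr[sprinkler running | wet lawn, overnight rain] ≈ 0.1138

For the numerator, keep only sprinkler running=true terms: 0.74·0.09 = 0.066600
Denominator P(wet lawn | overnight rain): 0.57·0.91 + 0.74·0.09 = 0.585300
Posterior = 0.066600 / 0.585300 ≈ 0.1138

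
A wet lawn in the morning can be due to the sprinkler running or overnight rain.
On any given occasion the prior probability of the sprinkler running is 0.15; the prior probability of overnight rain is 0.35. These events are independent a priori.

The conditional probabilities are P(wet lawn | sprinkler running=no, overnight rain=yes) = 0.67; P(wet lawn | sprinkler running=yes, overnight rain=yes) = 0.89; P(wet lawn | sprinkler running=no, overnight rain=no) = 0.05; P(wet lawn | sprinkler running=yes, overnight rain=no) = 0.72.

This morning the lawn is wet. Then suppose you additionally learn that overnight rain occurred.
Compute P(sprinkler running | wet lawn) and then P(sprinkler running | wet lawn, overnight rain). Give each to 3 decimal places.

For the numerator, keep only sprinkler running=true terms: 0.070200 + 0.046725 = 0.116925
Denominator P(wet lawn): 0.05·0.85·0.65 + 0.67·0.85·0.35 + 0.72·0.15·0.65 + 0.89·0.15·0.35 = 0.343875
Posterior = 0.116925 / 0.343875 ≈ 0.340

Now also conditioning on overnight rain=true:
P(wet lawn | overnight rain) = 0.67×0.85 + 0.89×0.15 = 0.569500 + 0.133500 = 0.703000
Of this, 0.133500 comes from 0.89×0.15 (the sprinkler running=true cases).
So P(sprinkler running | wet lawn, overnight rain) = 0.133500/0.703000 ≈ 0.190.
This is intercausal reasoning (explaining away): once overnight rain accounts for the wet lawn, sprinkler running becomes less likely.

P(sprinkler running | wet lawn) ≈ 0.340; P(sprinkler running | wet lawn, overnight rain) ≈ 0.190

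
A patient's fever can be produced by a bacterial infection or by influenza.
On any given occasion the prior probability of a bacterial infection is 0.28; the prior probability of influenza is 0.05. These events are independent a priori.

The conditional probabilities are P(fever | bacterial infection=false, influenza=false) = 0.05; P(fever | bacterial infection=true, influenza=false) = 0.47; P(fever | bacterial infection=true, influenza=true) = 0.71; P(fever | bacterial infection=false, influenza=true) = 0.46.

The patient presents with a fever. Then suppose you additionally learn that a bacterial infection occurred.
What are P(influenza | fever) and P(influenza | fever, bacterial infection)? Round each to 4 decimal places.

P(influenza | fever) ≈ 0.1427; P(influenza | fever, bacterial infection) ≈ 0.0737

P(fever) = 0.05×0.72×0.95 + 0.46×0.72×0.05 + 0.47×0.28×0.95 + 0.71×0.28×0.05 = 0.034200 + 0.016560 + 0.125020 + 0.009940 = 0.185720
Of this, 0.026500 comes from 0.016560 + 0.009940 (the influenza=true cases).
So P(influenza | fever) = 0.026500/0.185720 ≈ 0.1427.

With the extra evidence:
Numerator (weight on configurations with influenza): 0.71·0.05 = 0.035500
Denominator P(fever | bacterial infection): 0.47·0.95 + 0.71·0.05 = 0.482000
P(influenza | fever, bacterial infection) = 0.035500/0.482000 ≈ 0.0737
The drop from 0.1427 to 0.0737 is the explaining-away (discounting) effect.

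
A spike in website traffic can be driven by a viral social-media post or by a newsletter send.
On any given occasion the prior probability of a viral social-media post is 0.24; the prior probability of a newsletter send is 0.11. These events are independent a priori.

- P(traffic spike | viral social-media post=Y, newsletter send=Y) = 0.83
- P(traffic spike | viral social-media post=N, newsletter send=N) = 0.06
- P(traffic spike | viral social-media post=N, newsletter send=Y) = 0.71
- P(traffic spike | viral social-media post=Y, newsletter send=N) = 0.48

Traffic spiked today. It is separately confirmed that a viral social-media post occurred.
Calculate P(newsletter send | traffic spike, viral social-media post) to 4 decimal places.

P(newsletter send | traffic spike, viral social-media post) ≈ 0.1761

Sum P(traffic spike|·) weighted by the priors over both values of newsletter send:
  P(traffic spike | viral social-media post) = 0.48*0.89 + 0.83*0.11
        = 0.427200 + 0.091300 = 0.518500
The terms with newsletter send present sum to 0.091300, so
  P(newsletter send | traffic spike, viral social-media post) = 0.091300 / 0.518500 ≈ 0.1761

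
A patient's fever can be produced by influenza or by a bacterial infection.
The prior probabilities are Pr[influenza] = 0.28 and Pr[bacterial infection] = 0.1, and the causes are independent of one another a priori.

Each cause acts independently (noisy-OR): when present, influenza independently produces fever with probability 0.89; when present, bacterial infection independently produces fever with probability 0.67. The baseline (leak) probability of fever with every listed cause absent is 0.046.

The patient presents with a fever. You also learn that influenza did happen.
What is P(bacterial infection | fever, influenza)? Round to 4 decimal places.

P(bacterial infection | fever, influenza) ≈ 0.1070

Under noisy-OR, P(fever | causes) = 1 − (1−0.046)·∏(1−qᵢ) over the active causes.
Weight on bacterial infection=true, given the evidence: 0.96537×0.1 = 0.096537
The normalizing constant is 0.89506×0.9 + 0.96537×0.1 = 0.902091
Posterior = 0.096537 / 0.902091 ≈ 0.1070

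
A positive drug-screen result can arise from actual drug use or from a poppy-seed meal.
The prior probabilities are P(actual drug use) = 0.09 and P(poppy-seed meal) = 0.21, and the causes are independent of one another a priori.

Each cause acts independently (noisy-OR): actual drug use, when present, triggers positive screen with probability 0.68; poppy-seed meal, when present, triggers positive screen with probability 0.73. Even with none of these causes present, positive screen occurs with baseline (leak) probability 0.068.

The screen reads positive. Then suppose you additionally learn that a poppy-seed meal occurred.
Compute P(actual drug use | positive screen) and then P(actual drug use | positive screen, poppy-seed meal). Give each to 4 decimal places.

P(actual drug use | positive screen) ≈ 0.2596; P(actual drug use | positive screen, poppy-seed meal) ≈ 0.1083

Under noisy-OR, P(positive screen | causes) = 1 − (1−0.068)·∏(1−qᵢ) over the active causes.
For the numerator, keep only actual drug use=true terms: 0.049895 + 0.017378 = 0.067273
Normalizer over all consistent configurations: 0.068*0.91*0.79 + 0.74836*0.91*0.21 + 0.70176*0.09*0.79 + 0.919475*0.09*0.21 = 0.259170
P(actual drug use | positive screen) = 0.067273/0.259170 ≈ 0.2596

Now condition on the additional information:
Numerator (weight on configurations with actual drug use): 0.919475·0.09 = 0.082753
Denominator P(positive screen | poppy-seed meal): 0.74836·0.91 + 0.919475·0.09 = 0.763761
Posterior = 0.082753 / 0.763761 ≈ 0.1083
This is intercausal reasoning (explaining away): once poppy-seed meal accounts for the positive screen, actual drug use becomes less likely.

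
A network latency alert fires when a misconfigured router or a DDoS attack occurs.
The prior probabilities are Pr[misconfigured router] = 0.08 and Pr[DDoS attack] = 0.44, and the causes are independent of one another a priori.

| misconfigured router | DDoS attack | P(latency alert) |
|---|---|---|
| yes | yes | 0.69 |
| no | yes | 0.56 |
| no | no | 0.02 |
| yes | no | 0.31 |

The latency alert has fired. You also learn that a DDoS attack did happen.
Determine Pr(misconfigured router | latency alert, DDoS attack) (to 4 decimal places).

P(latency alert | DDoS attack) = 0.56*0.92 + 0.69*0.08 = 0.515200 + 0.055200 = 0.570400
The misconfigured router-present share is 0.69*0.08 = 0.055200.
P(misconfigured router | latency alert, DDoS attack) = 0.055200 / 0.570400 ≈ 0.0968

Pr(misconfigured router | latency alert, DDoS attack) ≈ 0.0968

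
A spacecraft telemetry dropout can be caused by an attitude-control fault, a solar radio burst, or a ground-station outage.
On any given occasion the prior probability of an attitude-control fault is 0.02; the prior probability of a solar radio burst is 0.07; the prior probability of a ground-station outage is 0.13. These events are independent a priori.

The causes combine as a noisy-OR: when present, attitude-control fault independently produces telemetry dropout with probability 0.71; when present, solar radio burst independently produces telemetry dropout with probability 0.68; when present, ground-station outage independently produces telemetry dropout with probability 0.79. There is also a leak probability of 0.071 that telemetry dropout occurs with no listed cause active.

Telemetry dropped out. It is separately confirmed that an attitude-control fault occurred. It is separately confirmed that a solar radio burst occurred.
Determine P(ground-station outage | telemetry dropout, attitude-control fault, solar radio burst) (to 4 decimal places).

P(ground-station outage | telemetry dropout, attitude-control fault, solar radio burst) ≈ 0.1383

Under noisy-OR, P(telemetry dropout | causes) = 1 − (1−0.071)·∏(1−qᵢ) over the active causes.
P(telemetry dropout | attitude-control fault, solar radio burst) = 0.913789·0.87 + 0.981896·0.13 = 0.794996 + 0.127646 = 0.922642
Of this, 0.127646 comes from 0.981896·0.13 (the ground-station outage=true cases).
So P(ground-station outage | telemetry dropout, attitude-control fault, solar radio burst) = 0.127646/0.922642 ≈ 0.1383.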